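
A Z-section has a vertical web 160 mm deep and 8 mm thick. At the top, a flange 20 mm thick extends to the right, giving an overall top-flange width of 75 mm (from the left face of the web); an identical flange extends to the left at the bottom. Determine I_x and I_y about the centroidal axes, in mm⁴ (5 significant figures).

I_x ≈ 1.5952 × 10⁷ mm⁴, I_y ≈ 4.7781 × 10⁶ mm⁴

Decompose the section into non-overlapping parts with the origin at the bottom-left of its bounding rectangle.
Web: 8 × 160, A = 1 280 mm², y = 80 mm, Ī = 2 730 667 mm⁴.
Top flange (beyond web): 67 × 20, A = 1 340 mm², y = 150 mm, Ī = 44666.67 mm⁴.
Bottom flange (beyond web): 67 × 20, A = 1 340 mm², y = 10 mm, Ī = 44666.67 mm⁴.
Centroid: ȳ = ΣA·y / ΣA = 80 mm.
Transfer each piece to the centroidal x-axis using Ī + A·d² with d = y − 80:
  web: d = 0 mm → contributes +2 730 667 mm⁴
  top flange (beyond web): d = 70 mm → contributes +6 610 667 mm⁴
  bottom flange (beyond web): d = -70 mm → contributes +6 610 667 mm⁴
Total I = 15 952 000 mm⁴.
For the y-axis: x̄ = 71 mm.
Repeating about the centroidal y-axis gives I_y = 4 778 120 mm⁴.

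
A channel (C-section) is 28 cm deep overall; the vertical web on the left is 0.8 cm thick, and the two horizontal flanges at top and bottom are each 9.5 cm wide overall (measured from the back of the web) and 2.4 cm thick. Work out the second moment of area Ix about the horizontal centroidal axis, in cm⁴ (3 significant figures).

Ix ≈ 8330 cm⁴

Split into non-overlapping primitives; take the origin at the lower-left of the bounding box.
Web: 0.8 × 28, A = 22.4 cm², y = 14 cm, Ī = 1463.5 cm⁴.
Top flange (beyond web): 8.7 × 2.4, A = 20.88 cm², y = 26.8 cm, Ī = 10.022 cm⁴.
Bottom flange (beyond web): 8.7 × 2.4, A = 20.88 cm², y = 1.2 cm, Ī = 10.022 cm⁴.
By symmetry the centroid is at mid-height, ȳ = 14 cm.
Transfer each piece to the horizontal centroidal axis using Ī + A·d² with d = y − 14:
  web: d = 0 cm → contributes +1463.5 cm⁴
  top flange (beyond web): d = 12.8 cm → contributes +3 431 cm⁴
  bottom flange (beyond web): d = -12.8 cm → contributes +3 431 cm⁴
Total I = 8325.5 cm⁴.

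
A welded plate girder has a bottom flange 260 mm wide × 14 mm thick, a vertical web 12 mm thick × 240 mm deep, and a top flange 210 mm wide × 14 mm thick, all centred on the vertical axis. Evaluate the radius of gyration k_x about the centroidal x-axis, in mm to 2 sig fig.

Treat the section as a set of non-overlapping primitives; coordinates are from the bounding-box lower-left.
Bottom plate: 260 × 14, A = 3 640 mm², y = 7 mm, Ī = 59 453 mm⁴.
Web plate: 12 × 240, A = 2 880 mm², y = 134 mm, Ī = 13 824 000 mm⁴.
Top plate: 210 × 14, A = 2 940 mm², y = 261 mm, Ī = 48 020 mm⁴.
Centroid: ȳ = ΣA·y / ΣA = 124.6 mm.
Transfer each piece to the centroidal x-axis using Ī + A·d² with d = y − 124.6:
  bottom plate: d = -117.6 mm → contributes +50 401 952 mm⁴
  web plate: d = 9.397 mm → contributes +14 078 339 mm⁴
  top plate: d = 136.4 mm → contributes +54 744 568 mm⁴
Total I = 119 224 859 mm⁴.
Radius of gyration: k = √(I/A) = √(119 224 859 / 9 460) = 112.3 mm.

k_x ≈ 110 mm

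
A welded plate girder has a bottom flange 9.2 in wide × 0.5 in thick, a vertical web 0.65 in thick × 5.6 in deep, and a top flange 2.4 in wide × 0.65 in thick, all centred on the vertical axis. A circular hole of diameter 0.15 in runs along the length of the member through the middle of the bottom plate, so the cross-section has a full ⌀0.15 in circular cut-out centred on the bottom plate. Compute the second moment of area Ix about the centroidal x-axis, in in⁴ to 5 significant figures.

Ix ≈ 59.057 in⁴

Decompose the section into non-overlapping parts with the origin at the bottom-left of its bounding rectangle.
Bottom plate: 9.2 × 0.5, A = 4.6 in², y = 0.25 in, Ī = 0.09583333 in⁴.
Web plate: 0.65 × 5.6, A = 3.64 in², y = 3.3 in, Ī = 9.512533 in⁴.
Top plate: 2.4 × 0.65, A = 1.56 in², y = 6.425 in, Ī = 0.054925 in⁴.
Hole (subtracted): ⌀0.15, A = 0.01767146 in², y = 0.25 in, Ī = 0.00002485049 in⁴.
Centroid: ȳ = ΣA·y / ΣA = 2.369638 in.
Transfer each piece to the centroidal x-axis using Ī + A·d² with d = y − 2.369638:
  bottom plate: d = -2.119638 in → contributes +20.76302 in⁴
  web plate: d = 0.9303615 in → contributes +12.66322 in⁴
  top plate: d = 4.055362 in → contributes +25.71062 in⁴
  hole: d = -2.119638 in → contributes −0.07942037 in⁴
Total I = 59.05744 in⁴.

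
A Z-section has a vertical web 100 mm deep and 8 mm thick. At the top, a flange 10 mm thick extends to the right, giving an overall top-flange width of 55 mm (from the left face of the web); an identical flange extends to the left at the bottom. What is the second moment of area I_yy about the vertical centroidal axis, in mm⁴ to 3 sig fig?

I_yy ≈ 8.88 × 10⁵ mm⁴

Decompose the section into non-overlapping parts with the origin at the bottom-left of its bounding rectangle.
Web: 8 × 100, A = 800 mm², x = 51 mm, Ī = 4266.7 mm⁴.
Top flange (beyond web): 47 × 10, A = 470 mm², x = 78.5 mm, Ī = 86 519 mm⁴.
Bottom flange (beyond web): 47 × 10, A = 470 mm², x = 23.5 mm, Ī = 86 519 mm⁴.
Centroid: x̄ = ΣA·x / ΣA = 51 mm.
Transfer each piece to the vertical centroidal axis using Ī + A·d² with d = x − 51:
  web: d = 0 mm → contributes +4266.7 mm⁴
  top flange (beyond web): d = 27.5 mm → contributes +441 957 mm⁴
  bottom flange (beyond web): d = -27.5 mm → contributes +441 957 mm⁴
Total I = 888 180 mm⁴.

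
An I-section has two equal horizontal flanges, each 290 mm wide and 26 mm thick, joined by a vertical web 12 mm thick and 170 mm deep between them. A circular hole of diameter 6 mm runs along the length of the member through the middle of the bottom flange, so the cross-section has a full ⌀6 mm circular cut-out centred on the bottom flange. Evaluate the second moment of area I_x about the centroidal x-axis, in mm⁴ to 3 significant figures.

I_x ≈ 1.50 × 10⁸ mm⁴

Decompose the section into non-overlapping parts with the origin at the bottom-left of its bounding rectangle.
Bottom flange: 290 × 26, A = 7 540 mm², y = 13 mm, Ī = 424 753 mm⁴.
Web: 12 × 170, A = 2 040 mm², y = 111 mm, Ī = 4 913 000 mm⁴.
Top flange: 290 × 26, A = 7 540 mm², y = 209 mm, Ī = 424 753 mm⁴.
Hole (subtracted): ⌀6, A = 28.274 mm², y = 13 mm, Ī = 63.617 mm⁴.
Centroid: ȳ = ΣA·y / ΣA = 111.16 mm.
Transfer each piece to the centroidal x-axis using Ī + A·d² with d = y − 111.16:
  bottom flange: d = -98.162 mm → contributes +73 078 697 mm⁴
  web: d = -0.16212 mm → contributes +4 913 054 mm⁴
  top flange: d = 97.838 mm → contributes +72 599 526 mm⁴
  hole: d = -98.162 mm → contributes −272 509 mm⁴
Total I = 150 318 767 mm⁴.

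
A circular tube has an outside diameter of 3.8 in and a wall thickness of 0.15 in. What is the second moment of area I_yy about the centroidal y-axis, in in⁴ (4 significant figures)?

Treat the section as a set of non-overlapping primitives; coordinates are from the bounding-box lower-left.
Outer circle: ⌀3.8, A = 11.3411 in², x = 1.9 in, Ī = 10.2354 in⁴.
Bore (subtracted): ⌀3.5, A = 9.62113 in², x = 1.9 in, Ī = 7.36618 in⁴.
By symmetry the centroid is at mid-width, x̄ = 1.9 in.
All pieces are centred on the centroidal y-axis, so I = ΣĪ (holes subtracted) = 2.86921 in⁴.

I_yy ≈ 2.869 in⁴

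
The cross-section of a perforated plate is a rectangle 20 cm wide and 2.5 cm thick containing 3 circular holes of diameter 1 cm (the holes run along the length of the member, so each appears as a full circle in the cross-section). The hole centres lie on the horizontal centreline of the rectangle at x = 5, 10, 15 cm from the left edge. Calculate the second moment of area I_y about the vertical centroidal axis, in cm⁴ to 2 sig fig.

Break the section into simple shapes (no overlaps), measuring from the bottom-left corner of the bounding box.
Plate: 20 × 2.5, A = 50 cm², x = 10 cm, Ī = 1 667 cm⁴.
Hole 1 (subtracted): ⌀1, A = 0.7854 cm², x = 5 cm, Ī = 0.04909 cm⁴.
Hole 2 (subtracted): ⌀1, A = 0.7854 cm², x = 10 cm, Ī = 0.04909 cm⁴.
Hole 3 (subtracted): ⌀1, A = 0.7854 cm², x = 15 cm, Ī = 0.04909 cm⁴.
By symmetry the centroid is at mid-width, x̄ = 10 cm.
Transfer each piece to the vertical centroidal axis using Ī + A·d² with d = x − 10:
  plate: d = 0 cm → contributes +1 667 cm⁴
  hole 1: d = -5 cm → contributes −19.68 cm⁴
  hole 2: d = 0 cm → contributes −0.04909 cm⁴
  hole 3: d = 5 cm → contributes −19.68 cm⁴
Total I = 1 627 cm⁴.

I_y ≈ 1600 cm⁴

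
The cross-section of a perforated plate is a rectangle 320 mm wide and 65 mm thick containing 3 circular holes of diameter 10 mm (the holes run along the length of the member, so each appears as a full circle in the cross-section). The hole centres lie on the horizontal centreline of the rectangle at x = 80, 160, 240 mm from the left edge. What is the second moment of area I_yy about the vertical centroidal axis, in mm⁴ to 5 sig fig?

I_yy ≈ 1.7649 × 10⁸ mm⁴

Split into non-overlapping primitives; take the origin at the lower-left of the bounding box.
Plate: 320 × 65, A = 20 800 mm², x = 160 mm, Ī = 177 493 333 mm⁴.
Hole 1 (subtracted): ⌀10, A = 78.53982 mm², x = 80 mm, Ī = 490.8739 mm⁴.
Hole 2 (subtracted): ⌀10, A = 78.53982 mm², x = 160 mm, Ī = 490.8739 mm⁴.
Hole 3 (subtracted): ⌀10, A = 78.53982 mm², x = 240 mm, Ī = 490.8739 mm⁴.
By symmetry the centroid is at mid-width, x̄ = 160 mm.
Transfer each piece to the vertical centroidal axis using Ī + A·d² with d = x − 160:
  plate: d = 0 mm → contributes +177 493 333 mm⁴
  hole 1: d = -80 mm → contributes −503145.7 mm⁴
  hole 2: d = 0 mm → contributes −490.8739 mm⁴
  hole 3: d = 80 mm → contributes −503145.7 mm⁴
Total I = 176 486 551 mm⁴.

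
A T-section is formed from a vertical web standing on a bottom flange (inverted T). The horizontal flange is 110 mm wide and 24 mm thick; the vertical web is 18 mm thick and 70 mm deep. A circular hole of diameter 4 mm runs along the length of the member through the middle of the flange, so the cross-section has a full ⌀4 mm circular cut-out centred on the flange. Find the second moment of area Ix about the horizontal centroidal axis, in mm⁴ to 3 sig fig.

Break the section into simple shapes (no overlaps), measuring from the bottom-left corner of the bounding box.
Flange: 110 × 24, A = 2 640 mm², y = 12 mm, Ī = 126 720 mm⁴.
Web: 18 × 70, A = 1 260 mm², y = 59 mm, Ī = 514 500 mm⁴.
Hole (subtracted): ⌀4, A = 12.566 mm², y = 12 mm, Ī = 12.566 mm⁴.
Centroid: ȳ = ΣA·y / ΣA = 27.234 mm.
Transfer each piece to the horizontal centroidal axis using Ī + A·d² with d = y − 27.234:
  flange: d = -15.234 mm → contributes +739 373 mm⁴
  web: d = 31.766 mm → contributes +1 785 963 mm⁴
  hole: d = -15.234 mm → contributes −2928.8 mm⁴
Total I = 2 522 408 mm⁴.

Ix ≈ 2.52 × 10⁶ mm⁴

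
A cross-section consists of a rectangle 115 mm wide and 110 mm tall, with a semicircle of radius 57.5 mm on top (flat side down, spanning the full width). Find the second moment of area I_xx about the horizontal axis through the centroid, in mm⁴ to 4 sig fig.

Break the section into simple shapes (no overlaps), measuring from the bottom-left corner of the bounding box.
Rectangular body: 115 × 110, A = 12 650 mm², y = 55 mm, Ī = 12 755 417 mm⁴.
Semicircular cap: semicircle r = 57.5, A = 5193.45 mm², y = 134.404 mm, Ī = 1 199 785 mm⁴.
Centroid: ȳ = ΣA·y / ΣA = 78.111 mm.
Transfer each piece to the horizontal axis through the centroid using Ī + A·d² with d = y − 78.111:
  rectangular body: d = -23.111 mm → contributes +19 511 988 mm⁴
  semicircular cap: d = 56.2928 mm → contributes +17 657 188 mm⁴
Total I = 37 169 176 mm⁴.

I_xx ≈ 3.717 × 10⁷ mm⁴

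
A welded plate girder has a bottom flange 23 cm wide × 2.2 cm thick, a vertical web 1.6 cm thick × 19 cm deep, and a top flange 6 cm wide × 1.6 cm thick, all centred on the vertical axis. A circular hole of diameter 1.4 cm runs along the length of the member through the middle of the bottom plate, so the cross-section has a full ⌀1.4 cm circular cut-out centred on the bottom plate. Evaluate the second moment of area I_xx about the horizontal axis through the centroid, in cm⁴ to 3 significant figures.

I_xx ≈ 5480 cm⁴

Decompose the section into non-overlapping parts with the origin at the bottom-left of its bounding rectangle.
Bottom plate: 23 × 2.2, A = 50.6 cm², y = 1.1 cm, Ī = 20.409 cm⁴.
Web plate: 1.6 × 19, A = 30.4 cm², y = 11.7 cm, Ī = 914.53 cm⁴.
Top plate: 6 × 1.6, A = 9.6 cm², y = 22 cm, Ī = 2.048 cm⁴.
Hole (subtracted): ⌀1.4, A = 1.5394 cm², y = 1.1 cm, Ī = 0.18857 cm⁴.
Centroid: ȳ = ΣA·y / ΣA = 6.9711 cm.
Transfer each piece to the horizontal axis through the centroid using Ī + A·d² with d = y − 6.9711:
  bottom plate: d = -5.8711 cm → contributes +1764.6 cm⁴
  web plate: d = 4.7289 cm → contributes +1594.4 cm⁴
  top plate: d = 15.029 cm → contributes +2170.4 cm⁴
  hole: d = -5.8711 cm → contributes −53.25 cm⁴
Total I = 5476.1 cm⁴.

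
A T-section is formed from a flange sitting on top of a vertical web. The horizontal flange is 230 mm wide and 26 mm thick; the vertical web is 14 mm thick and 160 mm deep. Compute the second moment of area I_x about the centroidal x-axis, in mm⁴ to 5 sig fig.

Decompose the section into non-overlapping parts with the origin at the bottom-left of its bounding rectangle.
Flange: 230 × 26, A = 5 980 mm², y = 173 mm, Ī = 336873.3 mm⁴.
Web: 14 × 160, A = 2 240 mm², y = 80 mm, Ī = 4 778 667 mm⁴.
Centroid: ȳ = ΣA·y / ΣA = 147.6569 mm.
Transfer each piece to the centroidal x-axis using Ī + A·d² with d = y − 147.6569:
  flange: d = 25.34307 mm → contributes +4 177 654 mm⁴
  web: d = -67.65693 mm → contributes +15 032 179 mm⁴
Total I = 19 209 833 mm⁴.

I_x ≈ 1.9210 × 10⁷ mm⁴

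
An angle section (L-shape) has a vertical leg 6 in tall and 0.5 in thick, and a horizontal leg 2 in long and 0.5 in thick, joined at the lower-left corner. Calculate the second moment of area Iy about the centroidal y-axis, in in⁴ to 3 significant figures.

Decompose the section into non-overlapping parts with the origin at the bottom-left of its bounding rectangle.
Vertical leg: 0.5 × 6, A = 3 in², x = 0.25 in, Ī = 0.0625 in⁴.
Horizontal leg (remainder): 1.5 × 0.5, A = 0.75 in², x = 1.25 in, Ī = 0.14063 in⁴.
Centroid: x̄ = ΣA·x / ΣA = 0.45 in.
Transfer each piece to the centroidal y-axis using Ī + A·d² with d = x − 0.45:
  vertical leg: d = -0.2 in → contributes +0.1825 in⁴
  horizontal leg (remainder): d = 0.8 in → contributes +0.62063 in⁴
Total I = 0.80313 in⁴.

Iy ≈ 0.803 in⁴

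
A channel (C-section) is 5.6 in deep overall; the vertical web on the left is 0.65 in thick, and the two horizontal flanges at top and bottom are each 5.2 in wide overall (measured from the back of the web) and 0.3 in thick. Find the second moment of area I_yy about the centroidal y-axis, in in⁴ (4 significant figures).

I_yy ≈ 15.38 in⁴

Break the section into simple shapes (no overlaps), measuring from the bottom-left corner of the bounding box.
Web: 0.65 × 5.6, A = 3.64 in², x = 0.325 in, Ī = 0.128158 in⁴.
Top flange (beyond web): 4.55 × 0.3, A = 1.365 in², x = 2.925 in, Ī = 2.35491 in⁴.
Bottom flange (beyond web): 4.55 × 0.3, A = 1.365 in², x = 2.925 in, Ī = 2.35491 in⁴.
Centroid: x̄ = ΣA·x / ΣA = 1.43929 in.
Transfer each piece to the centroidal y-axis using Ī + A·d² with d = x − 1.43929:
  web: d = -1.11429 in → contributes +4.6477 in⁴
  top flange (beyond web): d = 1.48571 in → contributes +5.36794 in⁴
  bottom flange (beyond web): d = 1.48571 in → contributes +5.36794 in⁴
Total I = 15.3836 in⁴.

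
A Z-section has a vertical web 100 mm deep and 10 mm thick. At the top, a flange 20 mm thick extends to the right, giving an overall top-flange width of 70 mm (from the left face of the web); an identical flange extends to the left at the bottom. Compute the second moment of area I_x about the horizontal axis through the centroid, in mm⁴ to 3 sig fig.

Treat the section as a set of non-overlapping primitives; coordinates are from the bounding-box lower-left.
Web: 10 × 100, A = 1 000 mm², y = 50 mm, Ī = 833 333 mm⁴.
Top flange (beyond web): 60 × 20, A = 1 200 mm², y = 90 mm, Ī = 40 000 mm⁴.
Bottom flange (beyond web): 60 × 20, A = 1 200 mm², y = 10 mm, Ī = 40 000 mm⁴.
Centroid: ȳ = ΣA·y / ΣA = 50 mm.
Transfer each piece to the horizontal axis through the centroid using Ī + A·d² with d = y − 50:
  web: d = 0 mm → contributes +833 333 mm⁴
  top flange (beyond web): d = 40 mm → contributes +1 960 000 mm⁴
  bottom flange (beyond web): d = -40 mm → contributes +1 960 000 mm⁴
Total I = 4 753 333 mm⁴.

I_x ≈ 4.75 × 10⁶ mm⁴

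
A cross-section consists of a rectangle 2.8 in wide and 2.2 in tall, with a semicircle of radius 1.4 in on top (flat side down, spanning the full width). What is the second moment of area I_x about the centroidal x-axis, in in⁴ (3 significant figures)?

I_x ≈ 8.80 in⁴

Treat the section as a set of non-overlapping primitives; coordinates are from the bounding-box lower-left.
Rectangular body: 2.8 × 2.2, A = 6.16 in², y = 1.1 in, Ī = 2.4845 in⁴.
Semicircular cap: semicircle r = 1.4, A = 3.0788 in², y = 2.7942 in, Ī = 0.42164 in⁴.
Centroid: ȳ = ΣA·y / ΣA = 1.6646 in.
Transfer each piece to the centroidal x-axis using Ī + A·d² with d = y − 1.6646:
  rectangular body: d = -0.56457 in → contributes +4.448 in⁴
  semicircular cap: d = 1.1296 in → contributes +4.3502 in⁴
Total I = 8.7982 in⁴.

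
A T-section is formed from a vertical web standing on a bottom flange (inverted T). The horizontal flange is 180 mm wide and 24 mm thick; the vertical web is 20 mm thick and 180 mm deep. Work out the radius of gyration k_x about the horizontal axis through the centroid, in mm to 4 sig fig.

Treat the section as a set of non-overlapping primitives; coordinates are from the bounding-box lower-left.
Flange: 180 × 24, A = 4 320 mm², y = 12 mm, Ī = 207 360 mm⁴.
Web: 20 × 180, A = 3 600 mm², y = 114 mm, Ī = 9 720 000 mm⁴.
Centroid: ȳ = ΣA·y / ΣA = 58.3636 mm.
Transfer each piece to the horizontal axis through the centroid using Ī + A·d² with d = y − 58.3636:
  flange: d = -46.3636 mm → contributes +9 493 575 mm⁴
  web: d = 55.6364 mm → contributes +20 863 458 mm⁴
Total I = 30 357 033 mm⁴.
Radius of gyration: k = √(I/A) = √(30 357 033 / 7 920) = 61.9109 mm.

k_x ≈ 61.91 mm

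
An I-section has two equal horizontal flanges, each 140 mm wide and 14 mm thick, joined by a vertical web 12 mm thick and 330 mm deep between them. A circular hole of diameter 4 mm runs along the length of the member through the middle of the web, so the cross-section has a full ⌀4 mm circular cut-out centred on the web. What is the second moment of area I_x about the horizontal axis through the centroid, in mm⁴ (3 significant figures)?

I_x ≈ 1.52 × 10⁸ mm⁴

Break the section into simple shapes (no overlaps), measuring from the bottom-left corner of the bounding box.
Bottom flange: 140 × 14, A = 1 960 mm², y = 7 mm, Ī = 32 013 mm⁴.
Web: 12 × 330, A = 3 960 mm², y = 179 mm, Ī = 35 937 000 mm⁴.
Top flange: 140 × 14, A = 1 960 mm², y = 351 mm, Ī = 32 013 mm⁴.
Hole (subtracted): ⌀4, A = 12.566 mm², y = 179 mm, Ī = 12.566 mm⁴.
By symmetry the centroid is at mid-height, ȳ = 179 mm.
Transfer each piece to the horizontal axis through the centroid using Ī + A·d² with d = y − 179:
  bottom flange: d = -172 mm → contributes +58 016 653 mm⁴
  web: d = 0 mm → contributes +35 937 000 mm⁴
  top flange: d = 172 mm → contributes +58 016 653 mm⁴
  hole: d = 0 mm → contributes −12.566 mm⁴
Total I = 151 970 294 mm⁴.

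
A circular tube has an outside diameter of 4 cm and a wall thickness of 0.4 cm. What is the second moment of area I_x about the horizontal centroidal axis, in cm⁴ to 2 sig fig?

Break the section into simple shapes (no overlaps), measuring from the bottom-left corner of the bounding box.
Outer circle: ⌀4, A = 12.57 cm², y = 2 cm, Ī = 12.57 cm⁴.
Bore (subtracted): ⌀3.2, A = 8.042 cm², y = 2 cm, Ī = 5.147 cm⁴.
By symmetry the centroid is at mid-height, ȳ = 2 cm.
All pieces are centred on the horizontal centroidal axis, so I = ΣĪ (holes subtracted) = 7.419 cm⁴.

I_x ≈ 7.4 cm⁴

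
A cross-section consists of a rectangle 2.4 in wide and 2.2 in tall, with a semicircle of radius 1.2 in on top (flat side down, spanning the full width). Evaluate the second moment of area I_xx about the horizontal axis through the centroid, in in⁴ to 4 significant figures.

Treat the section as a set of non-overlapping primitives; coordinates are from the bounding-box lower-left.
Rectangular body: 2.4 × 2.2, A = 5.28 in², y = 1.1 in, Ī = 2.1296 in⁴.
Semicircular cap: semicircle r = 1.2, A = 2.26195 in², y = 2.7093 in, Ī = 0.227592 in⁴.
Centroid: ȳ = ΣA·y / ΣA = 1.58265 in.
Transfer each piece to the horizontal axis through the centroid using Ī + A·d² with d = y − 1.58265:
  rectangular body: d = -0.482653 in → contributes +3.3596 in⁴
  semicircular cap: d = 1.12664 in → contributes +3.09874 in⁴
Total I = 6.45833 in⁴.

I_xx ≈ 6.458 in⁴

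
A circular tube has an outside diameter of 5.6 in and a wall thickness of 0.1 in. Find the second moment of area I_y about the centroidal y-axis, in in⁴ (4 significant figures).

I_y ≈ 6.536 in⁴

Break the section into simple shapes (no overlaps), measuring from the bottom-left corner of the bounding box.
Outer circle: ⌀5.6, A = 24.6301 in², x = 2.8 in, Ī = 48.275 in⁴.
Bore (subtracted): ⌀5.4, A = 22.9022 in², x = 2.8 in, Ī = 41.7393 in⁴.
By symmetry the centroid is at mid-width, x̄ = 2.8 in.
All pieces are centred on the centroidal y-axis, so I = ΣĪ (holes subtracted) = 6.53569 in⁴.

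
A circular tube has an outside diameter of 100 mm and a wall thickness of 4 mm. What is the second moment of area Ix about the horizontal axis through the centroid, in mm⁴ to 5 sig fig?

Ix ≈ 1.3922 × 10⁶ mm⁴

Split into non-overlapping primitives; take the origin at the lower-left of the bounding box.
Outer circle: ⌀100, A = 7853.982 mm², y = 50 mm, Ī = 4 908 739 mm⁴.
Bore (subtracted): ⌀92, A = 6647.61 mm², y = 50 mm, Ī = 3 516 586 mm⁴.
By symmetry the centroid is at mid-height, ȳ = 50 mm.
All pieces are centred on the horizontal axis through the centroid, so I = ΣĪ (holes subtracted) = 1 392 153 mm⁴.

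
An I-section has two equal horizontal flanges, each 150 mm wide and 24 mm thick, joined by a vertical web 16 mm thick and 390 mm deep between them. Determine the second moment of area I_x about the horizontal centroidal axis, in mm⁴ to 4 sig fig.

I_x ≈ 3.880 × 10⁸ mm⁴

Treat the section as a set of non-overlapping primitives; coordinates are from the bounding-box lower-left.
Bottom flange: 150 × 24, A = 3 600 mm², y = 12 mm, Ī = 172 800 mm⁴.
Web: 16 × 390, A = 6 240 mm², y = 219 mm, Ī = 79 092 000 mm⁴.
Top flange: 150 × 24, A = 3 600 mm², y = 426 mm, Ī = 172 800 mm⁴.
By symmetry the centroid is at mid-height, ȳ = 219 mm.
Transfer each piece to the horizontal centroidal axis using Ī + A·d² with d = y − 219:
  bottom flange: d = -207 mm → contributes +154 429 200 mm⁴
  web: d = 0 mm → contributes +79 092 000 mm⁴
  top flange: d = 207 mm → contributes +154 429 200 mm⁴
Total I = 387 950 400 mm⁴.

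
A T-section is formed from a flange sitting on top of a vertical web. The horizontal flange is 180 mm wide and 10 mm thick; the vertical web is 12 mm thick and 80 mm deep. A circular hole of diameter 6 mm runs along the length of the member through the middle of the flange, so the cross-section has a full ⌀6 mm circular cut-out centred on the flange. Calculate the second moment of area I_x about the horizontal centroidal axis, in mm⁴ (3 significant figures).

Split into non-overlapping primitives; take the origin at the lower-left of the bounding box.
Flange: 180 × 10, A = 1 800 mm², y = 85 mm, Ī = 15 000 mm⁴.
Web: 12 × 80, A = 960 mm², y = 40 mm, Ī = 512 000 mm⁴.
Hole (subtracted): ⌀6, A = 28.274 mm², y = 85 mm, Ī = 63.617 mm⁴.
Centroid: ȳ = ΣA·y / ΣA = 69.186 mm.
Transfer each piece to the horizontal centroidal axis using Ī + A·d² with d = y − 69.186:
  flange: d = 15.814 mm → contributes +465 159 mm⁴
  web: d = -29.186 mm → contributes +1 329 740 mm⁴
  hole: d = 15.814 mm → contributes −7134.7 mm⁴
Total I = 1 787 764 mm⁴.

I_x ≈ 1.79 × 10⁶ mm⁴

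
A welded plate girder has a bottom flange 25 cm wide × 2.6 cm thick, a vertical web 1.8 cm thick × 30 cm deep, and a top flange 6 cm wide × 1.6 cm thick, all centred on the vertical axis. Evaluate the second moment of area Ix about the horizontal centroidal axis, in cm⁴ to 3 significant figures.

Ix ≈ 1.73 × 10⁴ cm⁴

Split into non-overlapping primitives; take the origin at the lower-left of the bounding box.
Bottom plate: 25 × 2.6, A = 65 cm², y = 1.3 cm, Ī = 36.617 cm⁴.
Web plate: 1.8 × 30, A = 54 cm², y = 17.6 cm, Ī = 4 050 cm⁴.
Top plate: 6 × 1.6, A = 9.6 cm², y = 33.4 cm, Ī = 2.048 cm⁴.
Centroid: ȳ = ΣA·y / ΣA = 10.541 cm.
Transfer each piece to the horizontal centroidal axis using Ī + A·d² with d = y − 10.541:
  bottom plate: d = -9.2407 cm → contributes +5587.1 cm⁴
  web plate: d = 7.0593 cm → contributes +6 741 cm⁴
  top plate: d = 22.859 cm → contributes +5018.5 cm⁴
Total I = 17 347 cm⁴.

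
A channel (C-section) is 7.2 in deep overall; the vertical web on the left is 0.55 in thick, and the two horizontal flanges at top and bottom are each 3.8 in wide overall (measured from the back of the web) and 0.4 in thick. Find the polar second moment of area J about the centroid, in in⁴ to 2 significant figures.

Break the section into simple shapes (no overlaps), measuring from the bottom-left corner of the bounding box.
Web: 0.55 × 7.2, A = 3.96 in², y = 3.6 in, Ī = 17.11 in⁴.
Top flange (beyond web): 3.25 × 0.4, A = 1.3 in², y = 7 in, Ī = 0.01733 in⁴.
Bottom flange (beyond web): 3.25 × 0.4, A = 1.3 in², y = 0.2 in, Ī = 0.01733 in⁴.
By symmetry the centroid is at mid-height, ȳ = 3.6 in.
Transfer each piece to the centroidal x-axis using Ī + A·d² with d = y − 3.6:
  web: d = 0 in → contributes +17.11 in⁴
  top flange (beyond web): d = 3.4 in → contributes +15.05 in⁴
  bottom flange (beyond web): d = -3.4 in → contributes +15.05 in⁴
Total I = 47.2 in⁴.
For the y-axis: x̄ = 1.028 in.
Repeating about the centroidal y-axis gives I_y = 8.054 in⁴.
Polar second moment: J = I_x + I_y = 55.25 in⁴.

J ≈ 55 in⁴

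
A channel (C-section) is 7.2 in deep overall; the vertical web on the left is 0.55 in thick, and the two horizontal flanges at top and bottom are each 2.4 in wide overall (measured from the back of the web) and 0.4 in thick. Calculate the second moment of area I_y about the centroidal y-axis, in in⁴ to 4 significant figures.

Decompose the section into non-overlapping parts with the origin at the bottom-left of its bounding rectangle.
Web: 0.55 × 7.2, A = 3.96 in², x = 0.275 in, Ī = 0.099825 in⁴.
Top flange (beyond web): 1.85 × 0.4, A = 0.74 in², x = 1.475 in, Ī = 0.211054 in⁴.
Bottom flange (beyond web): 1.85 × 0.4, A = 0.74 in², x = 1.475 in, Ī = 0.211054 in⁴.
Centroid: x̄ = ΣA·x / ΣA = 0.601471 in.
Transfer each piece to the centroidal y-axis using Ī + A·d² with d = x − 0.601471:
  web: d = -0.326471 in → contributes +0.521894 in⁴
  top flange (beyond web): d = 0.873529 in → contributes +0.775714 in⁴
  bottom flange (beyond web): d = 0.873529 in → contributes +0.775714 in⁴
Total I = 2.07332 in⁴.

I_y ≈ 2.073 in⁴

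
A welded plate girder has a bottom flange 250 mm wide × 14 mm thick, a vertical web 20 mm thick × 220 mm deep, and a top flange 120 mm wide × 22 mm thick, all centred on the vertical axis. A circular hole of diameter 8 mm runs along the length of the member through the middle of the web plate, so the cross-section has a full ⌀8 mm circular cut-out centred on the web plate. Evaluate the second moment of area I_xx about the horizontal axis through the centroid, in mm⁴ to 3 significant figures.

I_xx ≈ 1.04 × 10⁸ mm⁴

Decompose the section into non-overlapping parts with the origin at the bottom-left of its bounding rectangle.
Bottom plate: 250 × 14, A = 3 500 mm², y = 7 mm, Ī = 57 167 mm⁴.
Web plate: 20 × 220, A = 4 400 mm², y = 124 mm, Ī = 17 746 667 mm⁴.
Top plate: 120 × 22, A = 2 640 mm², y = 245 mm, Ī = 106 480 mm⁴.
Hole (subtracted): ⌀8, A = 50.265 mm², y = 124 mm, Ī = 201.06 mm⁴.
Centroid: ȳ = ΣA·y / ΣA = 115.41 mm.
Transfer each piece to the horizontal axis through the centroid using Ī + A·d² with d = y − 115.41:
  bottom plate: d = -108.41 mm → contributes +41 195 102 mm⁴
  web plate: d = 8.5855 mm → contributes +18 070 997 mm⁴
  top plate: d = 129.59 mm → contributes +44 438 446 mm⁴
  hole: d = 8.5855 mm → contributes −3906.2 mm⁴
Total I = 103 700 639 mm⁴.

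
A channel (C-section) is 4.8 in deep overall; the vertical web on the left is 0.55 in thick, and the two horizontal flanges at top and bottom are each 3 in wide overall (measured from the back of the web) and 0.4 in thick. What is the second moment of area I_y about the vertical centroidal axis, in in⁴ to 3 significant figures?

I_y ≈ 3.58 in⁴

Decompose the section into non-overlapping parts with the origin at the bottom-left of its bounding rectangle.
Web: 0.55 × 4.8, A = 2.64 in², x = 0.275 in, Ī = 0.06655 in⁴.
Top flange (beyond web): 2.45 × 0.4, A = 0.98 in², x = 1.775 in, Ī = 0.4902 in⁴.
Bottom flange (beyond web): 2.45 × 0.4, A = 0.98 in², x = 1.775 in, Ī = 0.4902 in⁴.
Centroid: x̄ = ΣA·x / ΣA = 0.91413 in.
Transfer each piece to the vertical centroidal axis using Ī + A·d² with d = x − 0.91413:
  web: d = -0.63913 in → contributes +1.145 in⁴
  top flange (beyond web): d = 0.86087 in → contributes +1.2165 in⁴
  bottom flange (beyond web): d = 0.86087 in → contributes +1.2165 in⁴
Total I = 3.5779 in⁴.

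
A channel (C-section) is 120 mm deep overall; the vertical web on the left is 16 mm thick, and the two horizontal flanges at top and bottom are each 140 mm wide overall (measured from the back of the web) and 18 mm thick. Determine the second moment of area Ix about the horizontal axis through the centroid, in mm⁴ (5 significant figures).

Ix ≈ 1.4035 × 10⁷ mm⁴

Break the section into simple shapes (no overlaps), measuring from the bottom-left corner of the bounding box.
Web: 16 × 120, A = 1 920 mm², y = 60 mm, Ī = 2 304 000 mm⁴.
Top flange (beyond web): 124 × 18, A = 2 232 mm², y = 111 mm, Ī = 60 264 mm⁴.
Bottom flange (beyond web): 124 × 18, A = 2 232 mm², y = 9 mm, Ī = 60 264 mm⁴.
By symmetry the centroid is at mid-height, ȳ = 60 mm.
Transfer each piece to the horizontal axis through the centroid using Ī + A·d² with d = y − 60:
  web: d = 0 mm → contributes +2 304 000 mm⁴
  top flange (beyond web): d = 51 mm → contributes +5 865 696 mm⁴
  bottom flange (beyond web): d = -51 mm → contributes +5 865 696 mm⁴
Total I = 14 035 392 mm⁴.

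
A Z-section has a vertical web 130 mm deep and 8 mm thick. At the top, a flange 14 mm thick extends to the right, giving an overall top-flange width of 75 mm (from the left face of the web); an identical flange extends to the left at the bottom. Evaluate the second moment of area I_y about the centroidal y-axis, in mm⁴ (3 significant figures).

I_y ≈ 3.35 × 10⁶ mm⁴

Treat the section as a set of non-overlapping primitives; coordinates are from the bounding-box lower-left.
Web: 8 × 130, A = 1 040 mm², x = 71 mm, Ī = 5546.7 mm⁴.
Top flange (beyond web): 67 × 14, A = 938 mm², x = 108.5 mm, Ī = 350 890 mm⁴.
Bottom flange (beyond web): 67 × 14, A = 938 mm², x = 33.5 mm, Ī = 350 890 mm⁴.
Centroid: x̄ = ΣA·x / ΣA = 71 mm.
Transfer each piece to the centroidal y-axis using Ī + A·d² with d = x − 71:
  web: d = 0 mm → contributes +5546.7 mm⁴
  top flange (beyond web): d = 37.5 mm → contributes +1 669 953 mm⁴
  bottom flange (beyond web): d = -37.5 mm → contributes +1 669 953 mm⁴
Total I = 3 345 452 mm⁴.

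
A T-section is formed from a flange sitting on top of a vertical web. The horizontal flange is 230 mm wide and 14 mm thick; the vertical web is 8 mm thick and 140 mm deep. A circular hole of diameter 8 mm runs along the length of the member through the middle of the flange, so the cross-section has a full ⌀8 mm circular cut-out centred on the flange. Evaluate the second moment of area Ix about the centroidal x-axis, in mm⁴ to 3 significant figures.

Break the section into simple shapes (no overlaps), measuring from the bottom-left corner of the bounding box.
Flange: 230 × 14, A = 3 220 mm², y = 147 mm, Ī = 52 593 mm⁴.
Web: 8 × 140, A = 1 120 mm², y = 70 mm, Ī = 1 829 333 mm⁴.
Hole (subtracted): ⌀8, A = 50.265 mm², y = 147 mm, Ī = 201.06 mm⁴.
Centroid: ȳ = ΣA·y / ΣA = 126.9 mm.
Transfer each piece to the centroidal x-axis using Ī + A·d² with d = y − 126.9:
  flange: d = 20.104 mm → contributes +1 353 999 mm⁴
  web: d = -56.896 mm → contributes +5 454 971 mm⁴
  hole: d = 20.104 mm → contributes −20 517 mm⁴
Total I = 6 788 453 mm⁴.

Ix ≈ 6.79 × 10⁶ mm⁴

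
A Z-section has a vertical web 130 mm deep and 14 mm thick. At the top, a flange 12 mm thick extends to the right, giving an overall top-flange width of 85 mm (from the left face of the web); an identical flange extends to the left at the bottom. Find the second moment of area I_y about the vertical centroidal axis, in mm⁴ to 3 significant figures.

Break the section into simple shapes (no overlaps), measuring from the bottom-left corner of the bounding box.
Web: 14 × 130, A = 1 820 mm², x = 78 mm, Ī = 29 727 mm⁴.
Top flange (beyond web): 71 × 12, A = 852 mm², x = 120.5 mm, Ī = 357 911 mm⁴.
Bottom flange (beyond web): 71 × 12, A = 852 mm², x = 35.5 mm, Ī = 357 911 mm⁴.
Centroid: x̄ = ΣA·x / ΣA = 78 mm.
Transfer each piece to the vertical centroidal axis using Ī + A·d² with d = x − 78:
  web: d = 0 mm → contributes +29 727 mm⁴
  top flange (beyond web): d = 42.5 mm → contributes +1 896 836 mm⁴
  bottom flange (beyond web): d = -42.5 mm → contributes +1 896 836 mm⁴
Total I = 3 823 399 mm⁴.

I_y ≈ 3.82 × 10⁶ mm⁴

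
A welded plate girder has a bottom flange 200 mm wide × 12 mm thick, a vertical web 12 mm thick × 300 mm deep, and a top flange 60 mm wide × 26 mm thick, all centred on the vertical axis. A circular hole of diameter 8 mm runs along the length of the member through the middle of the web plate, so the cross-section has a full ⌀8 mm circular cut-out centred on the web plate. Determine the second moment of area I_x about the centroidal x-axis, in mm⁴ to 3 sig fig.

I_x ≈ 1.25 × 10⁸ mm⁴

Split into non-overlapping primitives; take the origin at the lower-left of the bounding box.
Bottom plate: 200 × 12, A = 2 400 mm², y = 6 mm, Ī = 28 800 mm⁴.
Web plate: 12 × 300, A = 3 600 mm², y = 162 mm, Ī = 27 000 000 mm⁴.
Top plate: 60 × 26, A = 1 560 mm², y = 325 mm, Ī = 87 880 mm⁴.
Hole (subtracted): ⌀8, A = 50.265 mm², y = 162 mm, Ī = 201.06 mm⁴.
Centroid: ȳ = ΣA·y / ΣA = 146 mm.
Transfer each piece to the centroidal x-axis using Ī + A·d² with d = y − 146:
  bottom plate: d = -140 mm → contributes +47 071 999 mm⁴
  web plate: d = 15.995 mm → contributes +27 921 052 mm⁴
  top plate: d = 179 mm → contributes +50 069 181 mm⁴
  hole: d = 15.995 mm → contributes −13 061 mm⁴
Total I = 125 049 171 mm⁴.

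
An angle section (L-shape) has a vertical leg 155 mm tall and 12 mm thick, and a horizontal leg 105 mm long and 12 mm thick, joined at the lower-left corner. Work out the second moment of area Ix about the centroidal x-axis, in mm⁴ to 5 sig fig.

Ix ≈ 7.3031 × 10⁶ mm⁴

Split into non-overlapping primitives; take the origin at the lower-left of the bounding box.
Vertical leg: 12 × 155, A = 1 860 mm², y = 77.5 mm, Ī = 3 723 875 mm⁴.
Horizontal leg (remainder): 93 × 12, A = 1 116 mm², y = 6 mm, Ī = 13 392 mm⁴.
Centroid: ȳ = ΣA·y / ΣA = 50.6875 mm.
Transfer each piece to the centroidal x-axis using Ī + A·d² with d = y − 50.6875:
  vertical leg: d = 26.8125 mm → contributes +5 061 048 mm⁴
  horizontal leg (remainder): d = -44.6875 mm → contributes +2 242 013 mm⁴
Total I = 7 303 061 mm⁴.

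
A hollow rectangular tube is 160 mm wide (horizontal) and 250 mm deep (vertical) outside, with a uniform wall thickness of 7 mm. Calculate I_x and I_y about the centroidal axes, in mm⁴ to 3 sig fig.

Treat the section as a set of non-overlapping primitives; coordinates are from the bounding-box lower-left.
Outer rectangle: 160 × 250, A = 40 000 mm², y = 125 mm, Ī = 208 333 333 mm⁴.
Inner void (subtracted): 146 × 236, A = 34 456 mm², y = 125 mm, Ī = 159 921 781 mm⁴.
By symmetry the centroid is at mid-height, ȳ = 125 mm.
All pieces are centred on the centroidal x-axis, so I = ΣĪ (holes subtracted) = 48 411 552 mm⁴.
Repeating about the centroidal y-axis gives I_y = 24 127 992 mm⁴.

I_x ≈ 4.84 × 10⁷ mm⁴, I_y ≈ 2.41 × 10⁷ mm⁴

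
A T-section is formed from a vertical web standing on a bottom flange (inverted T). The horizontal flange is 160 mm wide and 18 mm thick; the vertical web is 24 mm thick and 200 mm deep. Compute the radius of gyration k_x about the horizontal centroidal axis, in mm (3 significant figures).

k_x ≈ 69.8 mm

Break the section into simple shapes (no overlaps), measuring from the bottom-left corner of the bounding box.
Flange: 160 × 18, A = 2 880 mm², y = 9 mm, Ī = 77 760 mm⁴.
Web: 24 × 200, A = 4 800 mm², y = 118 mm, Ī = 16 000 000 mm⁴.
Centroid: ȳ = ΣA·y / ΣA = 77.125 mm.
Transfer each piece to the horizontal centroidal axis using Ī + A·d² with d = y − 77.125:
  flange: d = -68.125 mm → contributes +13 443 885 mm⁴
  web: d = 40.875 mm → contributes +24 019 675 mm⁴
Total I = 37 463 560 mm⁴.
Radius of gyration: k = √(I/A) = √(37 463 560 / 7 680) = 69.843 mm.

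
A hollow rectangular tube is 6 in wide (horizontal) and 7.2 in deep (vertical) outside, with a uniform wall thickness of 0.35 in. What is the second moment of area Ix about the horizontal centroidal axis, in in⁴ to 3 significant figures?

Decompose the section into non-overlapping parts with the origin at the bottom-left of its bounding rectangle.
Outer rectangle: 6 × 7.2, A = 43.2 in², y = 3.6 in, Ī = 186.62 in⁴.
Inner void (subtracted): 5.3 × 6.5, A = 34.45 in², y = 3.6 in, Ī = 121.29 in⁴.
By symmetry the centroid is at mid-height, ȳ = 3.6 in.
All pieces are centred on the horizontal centroidal axis, so I = ΣĪ (holes subtracted) = 65.331 in⁴.

Ix ≈ 65.3 in⁴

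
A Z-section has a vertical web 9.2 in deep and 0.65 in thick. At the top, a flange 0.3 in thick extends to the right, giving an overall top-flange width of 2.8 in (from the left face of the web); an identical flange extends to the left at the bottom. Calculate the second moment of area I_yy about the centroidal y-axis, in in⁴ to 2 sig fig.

Decompose the section into non-overlapping parts with the origin at the bottom-left of its bounding rectangle.
Web: 0.65 × 9.2, A = 5.98 in², x = 2.475 in, Ī = 0.2105 in⁴.
Top flange (beyond web): 2.15 × 0.3, A = 0.645 in², x = 3.875 in, Ī = 0.2485 in⁴.
Bottom flange (beyond web): 2.15 × 0.3, A = 0.645 in², x = 1.075 in, Ī = 0.2485 in⁴.
Centroid: x̄ = ΣA·x / ΣA = 2.475 in.
Transfer each piece to the centroidal y-axis using Ī + A·d² with d = x − 2.475:
  web: d = 0 in → contributes +0.2105 in⁴
  top flange (beyond web): d = 1.4 in → contributes +1.513 in⁴
  bottom flange (beyond web): d = -1.4 in → contributes +1.513 in⁴
Total I = 3.236 in⁴.

I_yy ≈ 3.2 in⁴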